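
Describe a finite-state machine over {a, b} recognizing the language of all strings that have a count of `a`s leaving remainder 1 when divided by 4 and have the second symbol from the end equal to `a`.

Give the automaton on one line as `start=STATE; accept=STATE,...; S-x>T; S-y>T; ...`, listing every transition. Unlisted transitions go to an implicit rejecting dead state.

Run two small machines in parallel and take their product. The first has 4 states tracking the count of `a`s modulo 4; the second has 7 states tracking the last 2 symbols read. A product state is a pair (one from each), accepting exactly when both do. Minimizing collapses redundant product states.
        a   b  
>  s0   s1  s0 
   s1   s2  s3 
   s2   s4  s2 
 * s3   s2  s5 
   s4   s6  s4 
   s5   s2  s5 
   s6   s7  s0 
 * s7   s2  s3 
(> = start, * = accepting)

start=s0; accept=s3,s7; s0-a>s1; s0-b>s0; s1-a>s2; s1-b>s3; s2-a>s4; s2-b>s2; s3-a>s2; s3-b>s5; s4-a>s6; s4-b>s4; s5-a>s2; s5-b>s5; s6-a>s7; s6-b>s0; s7-a>s2; s7-b>s3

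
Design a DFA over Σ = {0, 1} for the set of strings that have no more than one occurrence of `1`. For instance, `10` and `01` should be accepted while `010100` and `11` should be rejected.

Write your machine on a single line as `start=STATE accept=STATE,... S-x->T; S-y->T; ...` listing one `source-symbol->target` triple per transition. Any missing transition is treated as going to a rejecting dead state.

Count `1`s, saturating at 2: state q0 means no `1` yet, q1 means one `1` seen, q2 means more than one. Each `1` increments (capped at q2); other symbols loop. Accept from {q0, q1}.
With 3 states:
        0   1  
>* q0   q0  q1 
 * q1   q1  q2 
   q2   q2  q2 
(> = start, * = accepting)

start=q0; accept=q0,q1; q0-0->q0; q0-1->q1; q1-0->q1; q1-1->q2; q2-0->q2; q2-1->q2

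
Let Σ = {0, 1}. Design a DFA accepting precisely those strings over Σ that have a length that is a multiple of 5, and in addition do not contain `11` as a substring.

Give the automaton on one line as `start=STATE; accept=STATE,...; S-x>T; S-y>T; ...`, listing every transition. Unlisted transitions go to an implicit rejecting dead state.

start=q0; accept=q0,q10; q0-0>q1; q0-1>q2; q1-0>q3; q1-1>q4; q2-0>q3; q2-1>q5; q3-0>q6; q3-1>q7; q4-0>q6; q4-1>q5; q5-0>q5; q5-1>q5; q6-0>q8; q6-1>q9; q7-0>q8; q7-1>q5; q8-0>q0; q8-1>q10; q9-0>q0; q9-1>q5; q10-0>q1; q10-1>q5

Build one automaton per condition and run them in lockstep. One (5 states) tracks the input length modulo 5; the other (3 states) tracks partial matches of the forbidden pattern `11`. Each combined state is a pair, one component from each; accept when both components accept. Minimizing collapses redundant product states.
11 states suffice.
          0    1  
>* q0     q1   q2 
   q1     q3   q4 
   q2     q3   q5 
   q3     q6   q7 
   q4     q6   q5 
   q5     q5   q5 
   q6     q8   q9 
   q7     q8   q5 
   q8     q0  q10 
   q9     q0   q5 
 * q10    q1   q5 
(> = start, * = accepting)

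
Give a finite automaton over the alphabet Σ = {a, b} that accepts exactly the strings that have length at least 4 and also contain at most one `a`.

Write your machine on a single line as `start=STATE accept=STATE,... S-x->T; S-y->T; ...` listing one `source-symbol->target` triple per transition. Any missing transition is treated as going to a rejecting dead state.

Build one automaton per condition and run them in lockstep. One (6 states) tracks the input length, saturating at 5; the other (3 states) tracks the count of `a`s, saturating at 2. Each combined state is a pair, one component from each; accept when both components accept. After merging equivalent states the machine shrinks.
10 states suffice.
        a   b  
>  q0   q1  q2 
   q1   q3  q4 
   q2   q4  q5 
   q3   q3  q3 
   q4   q3  q6 
   q5   q6  q7 
   q6   q3  q8 
   q7   q8  q9 
 * q8   q3  q8 
 * q9   q8  q9 
(> = start, * = accepting)

start=q0; accept=q8,q9; q0-a->q1; q0-b->q2; q1-a->q3; q1-b->q4; q2-a->q4; q2-b->q5; q3-a->q3; q3-b->q3; q4-a->q3; q4-b->q6; q5-a->q6; q5-b->q7; q6-a->q3; q6-b->q8; q7-a->q8; q7-b->q9; q8-a->q3; q8-b->q8; q9-a->q8; q9-b->q9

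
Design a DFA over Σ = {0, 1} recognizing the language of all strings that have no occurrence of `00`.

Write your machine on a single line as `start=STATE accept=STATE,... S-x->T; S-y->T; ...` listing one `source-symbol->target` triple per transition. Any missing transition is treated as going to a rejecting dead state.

Track partial matches of the forbidden pattern `00`. State C is a dead state reached once `00` has occurred; every other state accepts. A means no part of `00` is currently matched.
With 3 states:
       0  1 
>* A   B  A 
 * B   C  A 
   C   C  C 
(> = start, * = accepting)

start=A; accept=A,B; A-0->B; A-1->A; B-0->C; B-1->A; C-0->C; C-1->C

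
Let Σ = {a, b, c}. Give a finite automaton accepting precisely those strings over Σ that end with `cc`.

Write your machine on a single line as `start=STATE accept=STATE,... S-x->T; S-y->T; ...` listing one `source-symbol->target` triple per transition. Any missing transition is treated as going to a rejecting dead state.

start=q0; accept=q2; q0-a->q0; q0-b->q0; q0-c->q1; q1-a->q0; q1-b->q0; q1-c->q2; q2-a->q0; q2-b->q0; q2-c->q2

Let each state record the length of the longest suffix of the input read so far that is also a prefix of `cc`. q1 means the last symbol is `c`; q2 means the last 2 symbols are `cc`. Accept only at q2, where the string currently ends in `cc`.
With 3 states:
        a   b   c  
>  q0   q0  q0  q1 
   q1   q0  q0  q2 
 * q2   q0  q0  q2 
(> = start, * = accepting)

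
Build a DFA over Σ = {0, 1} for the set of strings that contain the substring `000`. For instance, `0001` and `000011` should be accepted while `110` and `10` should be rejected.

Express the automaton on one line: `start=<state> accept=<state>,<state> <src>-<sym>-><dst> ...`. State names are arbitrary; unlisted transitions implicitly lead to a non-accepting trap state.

start=S0 accept=S3 S0-0->S1 S0-1->S0 S1-0->S2 S1-1->S0 S2-0->S3 S2-1->S0 S3-0->S3 S3-1->S3

States S0..S2 record the length of the longest prefix of `000` that matches the current input suffix. Reaching S3 means `000` has been seen, and we stay there forever. Accept from S3.
A 4-state machine:
        0   1  
>  S0   S1  S0 
   S1   S2  S0 
   S2   S3  S0 
 * S3   S3  S3 
(> = start, * = accepting)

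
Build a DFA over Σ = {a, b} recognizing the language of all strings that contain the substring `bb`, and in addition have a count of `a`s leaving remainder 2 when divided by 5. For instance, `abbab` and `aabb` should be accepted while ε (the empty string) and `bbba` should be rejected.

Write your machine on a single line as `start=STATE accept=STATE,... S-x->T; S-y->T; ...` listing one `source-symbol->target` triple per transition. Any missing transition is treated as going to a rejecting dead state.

Run two small machines in parallel and take their product. The first has 3 states tracking whether and how much of `bb` has been seen; the second has 5 states tracking the count of `a`s modulo 5. A product state is a pair (one from each), accepting exactly when both do.
          a    b  
>  q0     q1   q2 
   q1     q3   q4 
   q2     q1   q5 
   q3     q6   q7 
   q4     q3   q8 
   q5     q8   q5 
   q6     q9  q10 
   q7     q6  q11 
   q8    q11   q8 
   q9     q0  q12 
   q10    q9  q13 
 * q11   q13  q11 
   q12    q0  q14 
   q13   q14  q13 
   q14    q5  q14 
(> = start, * = accepting)

start=q0; accept=q11; q0-a->q1; q0-b->q2; q1-a->q3; q1-b->q4; q2-a->q1; q2-b->q5; q3-a->q6; q3-b->q7; q4-a->q3; q4-b->q8; q5-a->q8; q5-b->q5; q6-a->q9; q6-b->q10; q7-a->q6; q7-b->q11; q8-a->q11; q8-b->q8; q9-a->q0; q9-b->q12; q10-a->q9; q10-b->q13; q11-a->q13; q11-b->q11; q12-a->q0; q12-b->q14; q13-a->q14; q13-b->q13; q14-a->q5; q14-b->q14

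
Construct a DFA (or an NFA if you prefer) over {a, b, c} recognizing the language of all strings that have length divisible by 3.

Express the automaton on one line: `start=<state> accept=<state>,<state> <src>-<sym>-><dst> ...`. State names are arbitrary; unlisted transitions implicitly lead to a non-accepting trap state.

start=q0 accept=q0 q0-a->q1 q0-b->q1 q0-c->q1 q1-a->q2 q1-b->q2 q1-c->q2 q2-a->q0 q2-b->q0 q2-c->q0

Count input length modulo 3: every symbol advances one step around the cycle q0 → q1 → q2 → q0. Accept at q0.
A 3-state machine:
        a   b   c  
>* q0   q1  q1  q1 
   q1   q2  q2  q2 
   q2   q0  q0  q0 
(> = start, * = accepting)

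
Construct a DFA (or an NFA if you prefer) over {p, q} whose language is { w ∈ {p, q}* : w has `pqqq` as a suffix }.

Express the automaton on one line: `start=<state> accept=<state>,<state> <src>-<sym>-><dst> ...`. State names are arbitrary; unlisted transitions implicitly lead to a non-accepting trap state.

start=s0 accept=s4 s0-p->s1 s0-q->s0 s1-p->s1 s1-q->s2 s2-p->s1 s2-q->s3 s3-p->s1 s3-q->s4 s4-p->s1 s4-q->s0

Remember how much of `pqqq` the current input suffix matches. State s0 means no match yet; s1 means the last symbol is `p`; s2 means the last 2 symbols are `pq`; s3 means the last 3 symbols are `pqq`; s4 means the last 4 symbols are `pqqq`. Only s4 accepts. On a mismatch, fall back to the longest proper suffix that is still a prefix of `pqqq`.
        p   q  
>  s0   s1  s0 
   s1   s1  s2 
   s2   s1  s3 
   s3   s1  s4 
 * s4   s1  s0 
(> = start, * = accepting)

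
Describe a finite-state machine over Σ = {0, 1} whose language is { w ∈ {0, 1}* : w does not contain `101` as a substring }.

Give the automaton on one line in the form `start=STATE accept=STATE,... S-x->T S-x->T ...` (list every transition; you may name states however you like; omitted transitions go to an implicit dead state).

Track partial matches of the forbidden pattern `101`. State s3 is a dead state reached once `101` has occurred; every other state accepts. s0 means no part of `101` is currently matched.
4 states suffice.
        0   1  
>* s0   s0  s1 
 * s1   s2  s1 
 * s2   s0  s3 
   s3   s3  s3 
(> = start, * = accepting)

start=s0 accept=s0,s1,s2 s0-0->s0 s0-1->s1 s1-0->s2 s1-1->s1 s2-0->s0 s2-1->s3 s3-0->s3 s3-1->s3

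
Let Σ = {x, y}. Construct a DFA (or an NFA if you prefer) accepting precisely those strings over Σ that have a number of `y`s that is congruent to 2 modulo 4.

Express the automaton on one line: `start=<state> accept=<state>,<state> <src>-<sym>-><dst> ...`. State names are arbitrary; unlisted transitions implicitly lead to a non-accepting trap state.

start=q0 accept=q2 q0-x->q0 q0-y->q1 q1-x->q1 q1-y->q2 q2-x->q2 q2-y->q3 q3-x->q3 q3-y->q0

Keep the running count of `y`s modulo 4: each `y` advances along the cycle q0 → q1 → q2 → q3 → q0 while other symbols loop. Accept at q2.
A 4-state machine:
        x   y  
>  q0   q0  q1 
   q1   q1  q2 
 * q2   q2  q3 
   q3   q3  q0 
(> = start, * = accepting)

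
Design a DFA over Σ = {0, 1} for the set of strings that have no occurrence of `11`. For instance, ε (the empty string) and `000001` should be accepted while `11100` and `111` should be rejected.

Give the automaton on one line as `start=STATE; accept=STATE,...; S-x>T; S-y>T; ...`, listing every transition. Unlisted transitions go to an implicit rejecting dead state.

start=S0; accept=S0,S1; S0-0>S0; S0-1>S1; S1-0>S0; S1-1>S2; S2-0>S2; S2-1>S2

Track partial matches of the forbidden pattern `11`. State S2 is a dead state reached once `11` has occurred; every other state accepts. S0 means no part of `11` is currently matched.
A 3-state machine:
        0   1  
>* S0   S0  S1 
 * S1   S0  S2 
   S2   S2  S2 
(> = start, * = accepting)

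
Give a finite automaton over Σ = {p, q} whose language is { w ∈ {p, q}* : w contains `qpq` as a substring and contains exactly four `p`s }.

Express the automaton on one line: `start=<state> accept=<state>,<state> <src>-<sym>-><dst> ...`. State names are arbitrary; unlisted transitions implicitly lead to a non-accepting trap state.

Run two small machines in parallel and take their product. One (4 states) tracks whether and how much of `qpq` has been seen; the other (6 states) tracks the count of `p`s, saturating at 5. Each combined state is a pair, one component from each; accept when both components accept. Minimizing collapses redundant product states.
With 17 states:
          p    q  
>  S0     S1   S2 
   S1     S3   S4 
   S2     S5   S2 
   S3     S6   S7 
   S4     S8   S4 
   S5     S3   S9 
   S6    S10  S11 
   S7    S12   S7 
   S8     S6  S13 
   S9    S13   S9 
   S10   S10  S10 
   S11   S14  S11 
   S12   S10  S15 
   S13   S15  S13 
   S14   S10  S16 
   S15   S16  S15 
 * S16   S10  S16 
(> = start, * = accepting)

start=S0 accept=S16 S0-p->S1 S0-q->S2 S1-p->S3 S1-q->S4 S2-p->S5 S2-q->S2 S3-p->S6 S3-q->S7 S4-p->S8 S4-q->S4 S5-p->S3 S5-q->S9 S6-p->S10 S6-q->S11 S7-p->S12 S7-q->S7 S8-p->S6 S8-q->S13 S9-p->S13 S9-q->S9 S10-p->S10 S10-q->S10 S11-p->S14 S11-q->S11 S12-p->S10 S12-q->S15 S13-p->S15 S13-q->S13 S14-p->S10 S14-q->S16 S15-p->S16 S15-q->S15 S16-p->S10 S16-q->S16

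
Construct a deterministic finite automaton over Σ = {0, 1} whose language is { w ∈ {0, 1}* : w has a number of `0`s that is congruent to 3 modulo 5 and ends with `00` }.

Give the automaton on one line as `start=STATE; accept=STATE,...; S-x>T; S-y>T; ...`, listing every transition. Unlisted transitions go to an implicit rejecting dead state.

Run two small machines in parallel and take their product. One (5 states) tracks the count of `0`s modulo 5; the other (3 states) tracks how much of the suffix `00` has currently been matched. Each combined state is a pair, one component from each; accept when both components accept. After merging equivalent states the machine shrinks.
A 7-state machine:
        0   1  
>  S0   S1  S0 
   S1   S2  S1 
   S2   S3  S4 
 * S3   S5  S6 
   S4   S6  S4 
   S5   S0  S5 
   S6   S5  S6 
(> = start, * = accepting)

start=S0; accept=S3; S0-0>S1; S0-1>S0; S1-0>S2; S1-1>S1; S2-0>S3; S2-1>S4; S3-0>S5; S3-1>S6; S4-0>S6; S4-1>S4; S5-0>S0; S5-1>S5; S6-0>S5; S6-1>S6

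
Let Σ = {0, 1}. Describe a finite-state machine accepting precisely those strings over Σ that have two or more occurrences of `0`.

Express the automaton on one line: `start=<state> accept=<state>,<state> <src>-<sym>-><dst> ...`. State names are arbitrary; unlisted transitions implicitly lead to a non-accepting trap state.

start=q0 accept=q2,q3 q0-0->q1 q0-1->q0 q1-0->q2 q1-1->q1 q2-0->q3 q2-1->q2 q3-0->q3 q3-1->q3

Count `0`s, saturating at 3: states q0 through q2 mean 0 through 2 `0`s seen; q3 means more than 2. Each `0` increments (capped at q3); other symbols loop. Accept from {q2, q3}.
4 states suffice.
        0   1  
>  q0   q1  q0 
   q1   q2  q1 
 * q2   q3  q2 
 * q3   q3  q3 
(> = start, * = accepting)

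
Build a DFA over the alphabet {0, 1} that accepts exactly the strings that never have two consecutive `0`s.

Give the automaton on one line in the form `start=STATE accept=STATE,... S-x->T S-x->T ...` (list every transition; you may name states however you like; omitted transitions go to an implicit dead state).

start=s0 accept=s0,s1 s0-0->s1 s0-1->s0 s1-0->s2 s1-1->s0 s2-0->s2 s2-1->s2

Track partial matches of the forbidden pattern `00`. State s2 is a dead state reached once `00` has occurred; every other state accepts. s0 means no part of `00` is currently matched.
With 3 states:
        0   1  
>* s0   s1  s0 
 * s1   s2  s0 
   s2   s2  s2 
(> = start, * = accepting)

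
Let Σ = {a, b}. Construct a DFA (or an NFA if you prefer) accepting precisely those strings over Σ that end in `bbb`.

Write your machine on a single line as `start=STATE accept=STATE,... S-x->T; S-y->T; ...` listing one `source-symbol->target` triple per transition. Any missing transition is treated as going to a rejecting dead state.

Let each state record the length of the longest suffix of the input read so far that is also a prefix of `bbb`. s1 means the last symbol is `b`; s2 means the last 2 symbols are `bb`; s3 means the last 3 symbols are `bbb`. Accept only at s3, where the string currently ends in `bbb`.
        a   b  
>  s0   s0  s1 
   s1   s0  s2 
   s2   s0  s3 
 * s3   s0  s3 
(> = start, * = accepting)

start=s0; accept=s3; s0-a->s0; s0-b->s1; s1-a->s0; s1-b->s2; s2-a->s0; s2-b->s3; s3-a->s0; s3-b->s3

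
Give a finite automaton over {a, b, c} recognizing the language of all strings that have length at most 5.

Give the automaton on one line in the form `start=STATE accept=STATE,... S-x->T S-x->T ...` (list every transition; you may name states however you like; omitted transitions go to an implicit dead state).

Count input length up to 6: every symbol moves from q0 toward q6, which means 'more than 5' and absorbs. Accept from {q0, q1, q2, q3, q4, q5}.
A 7-state machine:
        a   b   c  
>* q0   q1  q1  q1 
 * q1   q2  q2  q2 
 * q2   q3  q3  q3 
 * q3   q4  q4  q4 
 * q4   q5  q5  q5 
 * q5   q6  q6  q6 
   q6   q6  q6  q6 
(> = start, * = accepting)

start=q0 accept=q0,q1,q2,q3,q4,q5 q0-a->q1 q0-b->q1 q0-c->q1 q1-a->q2 q1-b->q2 q1-c->q2 q2-a->q3 q2-b->q3 q2-c->q3 q3-a->q4 q3-b->q4 q3-c->q4 q4-a->q5 q4-b->q5 q4-c->q5 q5-a->q6 q5-b->q6 q5-c->q6 q6-a->q6 q6-b->q6 q6-c->q6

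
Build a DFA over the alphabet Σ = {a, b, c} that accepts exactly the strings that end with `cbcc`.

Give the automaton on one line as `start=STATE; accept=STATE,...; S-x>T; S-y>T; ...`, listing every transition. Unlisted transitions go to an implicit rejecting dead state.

start=q0; accept=q4; q0-a>q0; q0-b>q0; q0-c>q1; q1-a>q0; q1-b>q2; q1-c>q1; q2-a>q0; q2-b>q0; q2-c>q3; q3-a>q0; q3-b>q2; q3-c>q4; q4-a>q0; q4-b>q2; q4-c>q1

Remember how much of `cbcc` the current input suffix matches. State q0 means no match yet; q1 means the last symbol is `c`; q2 means the last 2 symbols are `cb`; q3 means the last 3 symbols are `cbc`; q4 means the last 4 symbols are `cbcc`. Only q4 accepts. On a mismatch, fall back to the longest proper suffix that is still a prefix of `cbcc`.
5 states suffice.
        a   b   c  
>  q0   q0  q0  q1 
   q1   q0  q2  q1 
   q2   q0  q0  q3 
   q3   q0  q2  q4 
 * q4   q0  q2  q1 
(> = start, * = accepting)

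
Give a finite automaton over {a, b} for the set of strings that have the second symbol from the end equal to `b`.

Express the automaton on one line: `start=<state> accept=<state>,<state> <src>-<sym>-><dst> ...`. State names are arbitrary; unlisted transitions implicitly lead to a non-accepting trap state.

start=q0 accept=q5,q6 q0-a->q1 q0-b->q2 q1-a->q3 q1-b->q4 q2-a->q5 q2-b->q6 q3-a->q3 q3-b->q4 q4-a->q5 q4-b->q6 q5-a->q3 q5-b->q4 q6-a->q5 q6-b->q6

A DFA must remember the last 2 symbols (since which symbol is second-to-last isn't known until the input ends). Use one state per possible window of the last ≤2 symbols; accept from those whose window starts with `b`.
With 7 states:
        a   b  
>  q0   q1  q2 
   q1   q3  q4 
   q2   q5  q6 
   q3   q3  q4 
   q4   q5  q6 
 * q5   q3  q4 
 * q6   q5  q6 
(> = start, * = accepting)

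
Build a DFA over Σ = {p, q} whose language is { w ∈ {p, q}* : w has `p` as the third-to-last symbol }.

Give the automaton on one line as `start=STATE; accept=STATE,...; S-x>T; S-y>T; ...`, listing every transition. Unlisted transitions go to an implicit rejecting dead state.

start=s0; accept=s7,s8,s9,s10; s0-p>s1; s0-q>s2; s1-p>s3; s1-q>s4; s2-p>s5; s2-q>s6; s3-p>s7; s3-q>s8; s4-p>s9; s4-q>s10; s5-p>s11; s5-q>s12; s6-p>s13; s6-q>s14; s7-p>s7; s7-q>s8; s8-p>s9; s8-q>s10; s9-p>s11; s9-q>s12; s10-p>s13; s10-q>s14; s11-p>s7; s11-q>s8; s12-p>s9; s12-q>s10; s13-p>s11; s13-q>s12; s14-p>s13; s14-q>s14

A DFA must remember the last 3 symbols (since which symbol is third-to-last isn't known until the input ends). Use one state per possible window of the last ≤3 symbols; accept from those whose window starts with `p`.
          p    q  
>  s0     s1   s2 
   s1     s3   s4 
   s2     s5   s6 
   s3     s7   s8 
   s4     s9  s10 
   s5    s11  s12 
   s6    s13  s14 
 * s7     s7   s8 
 * s8     s9  s10 
 * s9    s11  s12 
 * s10   s13  s14 
   s11    s7   s8 
   s12    s9  s10 
   s13   s11  s12 
   s14   s13  s14 
(> = start, * = accepting)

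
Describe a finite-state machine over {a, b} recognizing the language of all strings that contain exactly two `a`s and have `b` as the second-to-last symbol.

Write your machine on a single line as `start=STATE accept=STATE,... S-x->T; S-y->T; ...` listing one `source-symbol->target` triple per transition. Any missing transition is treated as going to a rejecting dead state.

start=q0; accept=q9,q13; q0-a->q1; q0-b->q2; q1-a->q3; q1-b->q4; q2-a->q5; q2-b->q6; q3-a->q7; q3-b->q8; q4-a->q9; q4-b->q10; q5-a->q3; q5-b->q4; q6-a->q5; q6-b->q6; q7-a->q7; q7-b->q11; q8-a->q12; q8-b->q13; q9-a->q7; q9-b->q8; q10-a->q9; q10-b->q10; q11-a->q12; q11-b->q14; q12-a->q7; q12-b->q11; q13-a->q12; q13-b->q13; q14-a->q12; q14-b->q14

Run two small machines in parallel and take their product. The first has 4 states tracking the count of `a`s, saturating at 3; the second has 7 states tracking the last 2 symbols read. A product state is a pair (one from each), accepting exactly when both do.
A 15-state machine:
          a    b  
>  q0     q1   q2 
   q1     q3   q4 
   q2     q5   q6 
   q3     q7   q8 
   q4     q9  q10 
   q5     q3   q4 
   q6     q5   q6 
   q7     q7  q11 
   q8    q12  q13 
 * q9     q7   q8 
   q10    q9  q10 
   q11   q12  q14 
   q12    q7  q11 
 * q13   q12  q13 
   q14   q12  q14 
(> = start, * = accepting)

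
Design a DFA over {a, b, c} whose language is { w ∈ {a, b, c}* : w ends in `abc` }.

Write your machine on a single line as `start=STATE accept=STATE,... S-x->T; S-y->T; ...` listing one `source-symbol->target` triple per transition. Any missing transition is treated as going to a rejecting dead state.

Remember how much of `abc` the current input suffix matches. State s0 means no match yet; s1 means the last symbol is `a`; s2 means the last 2 symbols are `ab`; s3 means the last 3 symbols are `abc`. Only s3 accepts. On a mismatch, fall back to the longest proper suffix that is still a prefix of `abc`.
4 states suffice.
        a   b   c  
>  s0   s1  s0  s0 
   s1   s1  s2  s0 
   s2   s1  s0  s3 
 * s3   s1  s0  s0 
(> = start, * = accepting)

start=s0; accept=s3; s0-a->s1; s0-b->s0; s0-c->s0; s1-a->s1; s1-b->s2; s1-c->s0; s2-a->s1; s2-b->s0; s2-c->s3; s3-a->s1; s3-b->s0; s3-c->s0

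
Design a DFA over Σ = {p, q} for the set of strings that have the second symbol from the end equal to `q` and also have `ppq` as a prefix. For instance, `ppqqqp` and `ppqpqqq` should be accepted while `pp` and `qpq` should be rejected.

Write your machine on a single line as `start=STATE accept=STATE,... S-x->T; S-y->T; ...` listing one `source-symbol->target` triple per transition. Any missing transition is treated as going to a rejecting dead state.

start=S0; accept=S5,S6; S0-p->S1; S0-q->S2; S1-p->S3; S1-q->S2; S2-p->S2; S2-q->S2; S3-p->S2; S3-q->S4; S4-p->S5; S4-q->S6; S5-p->S7; S5-q->S4; S6-p->S5; S6-q->S6; S7-p->S7; S7-q->S4

Build one automaton per condition and run them in lockstep. One (7 states) tracks the last 2 symbols read; the other (5 states) tracks whether the input so far still matches the prefix `ppq`. Each combined state is a pair, one component from each; accept when both components accept. After merging equivalent states the machine shrinks.
8 states suffice.
        p   q  
>  S0   S1  S2 
   S1   S3  S2 
   S2   S2  S2 
   S3   S2  S4 
   S4   S5  S6 
 * S5   S7  S4 
 * S6   S5  S6 
   S7   S7  S4 
(> = start, * = accepting)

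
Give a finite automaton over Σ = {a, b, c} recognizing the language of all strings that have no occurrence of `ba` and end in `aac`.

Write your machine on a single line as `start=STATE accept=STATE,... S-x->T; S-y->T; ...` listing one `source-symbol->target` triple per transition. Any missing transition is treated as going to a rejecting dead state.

start=s0; accept=s5; s0-a->s1; s0-b->s2; s0-c->s0; s1-a->s3; s1-b->s2; s1-c->s0; s2-a->s4; s2-b->s2; s2-c->s0; s3-a->s3; s3-b->s2; s3-c->s5; s4-a->s6; s4-b->s7; s4-c->s7; s5-a->s1; s5-b->s2; s5-c->s0; s6-a->s6; s6-b->s7; s6-c->s8; s7-a->s4; s7-b->s7; s7-c->s7; s8-a->s4; s8-b->s7; s8-c->s7

Handle the two conditions separately and then intersect. The first has 3 states tracking partial matches of the forbidden pattern `ba`; the second has 4 states tracking how much of the suffix `aac` has currently been matched. A product state is a pair (one from each), accepting exactly when both do.
9 states suffice.
        a   b   c  
>  s0   s1  s2  s0 
   s1   s3  s2  s0 
   s2   s4  s2  s0 
   s3   s3  s2  s5 
   s4   s6  s7  s7 
 * s5   s1  s2  s0 
   s6   s6  s7  s8 
   s7   s4  s7  s7 
   s8   s4  s7  s7 
(> = start, * = accepting)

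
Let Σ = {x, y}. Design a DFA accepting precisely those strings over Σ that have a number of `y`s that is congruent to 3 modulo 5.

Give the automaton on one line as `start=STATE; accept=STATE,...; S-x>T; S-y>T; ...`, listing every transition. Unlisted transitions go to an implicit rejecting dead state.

start=q0; accept=q3; q0-x>q0; q0-y>q1; q1-x>q1; q1-y>q2; q2-x>q2; q2-y>q3; q3-x>q3; q3-y>q4; q4-x>q4; q4-y>q0

Keep the running count of `y`s modulo 5: each `y` advances along the cycle q0 → q1 → q2 → q3 → q4 → q0 while other symbols loop. Accept at q3.
With 5 states:
        x   y  
>  q0   q0  q1 
   q1   q1  q2 
   q2   q2  q3 
 * q3   q3  q4 
   q4   q4  q0 
(> = start, * = accepting)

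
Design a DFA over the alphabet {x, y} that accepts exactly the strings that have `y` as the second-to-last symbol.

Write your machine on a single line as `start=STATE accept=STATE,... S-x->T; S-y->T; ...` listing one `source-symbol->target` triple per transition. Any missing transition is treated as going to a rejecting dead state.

start=A; accept=F,G; A-x->B; A-y->C; B-x->D; B-y->E; C-x->F; C-y->G; D-x->D; D-y->E; E-x->F; E-y->G; F-x->D; F-y->E; G-x->F; G-y->G

A DFA must remember the last 2 symbols (since which symbol is second-to-last isn't known until the input ends). Use one state per possible window of the last ≤2 symbols; accept from those whose window starts with `y`.
A 7-state machine:
       x  y 
>  A   B  C 
   B   D  E 
   C   F  G 
   D   D  E 
   E   F  G 
 * F   D  E 
 * G   F  G 
(> = start, * = accepting)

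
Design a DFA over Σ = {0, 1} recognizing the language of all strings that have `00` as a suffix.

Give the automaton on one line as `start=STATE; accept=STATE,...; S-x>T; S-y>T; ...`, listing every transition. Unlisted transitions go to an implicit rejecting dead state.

Let each state record the length of the longest suffix of the input read so far that is also a prefix of `00`. q1 means the last symbol is `0`; q2 means the last 2 symbols are `00`. Accept only at q2, where the string currently ends in `00`.
        0   1  
>  q0   q1  q0 
   q1   q2  q0 
 * q2   q2  q0 
(> = start, * = accepting)

start=q0; accept=q2; q0-0>q1; q0-1>q0; q1-0>q2; q1-1>q0; q2-0>q2; q2-1>q0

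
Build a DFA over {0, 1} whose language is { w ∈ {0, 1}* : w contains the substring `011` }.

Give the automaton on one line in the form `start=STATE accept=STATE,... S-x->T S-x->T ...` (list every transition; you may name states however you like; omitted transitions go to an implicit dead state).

States q0..q2 record the length of the longest prefix of `011` that matches the current input suffix. Reaching q3 means `011` has been seen, and we stay there forever. Accept from q3.
With 4 states:
        0   1  
>  q0   q1  q0 
   q1   q1  q2 
   q2   q1  q3 
 * q3   q3  q3 
(> = start, * = accepting)

start=q0 accept=q3 q0-0->q1 q0-1->q0 q1-0->q1 q1-1->q2 q2-0->q1 q2-1->q3 q3-0->q3 q3-1->q3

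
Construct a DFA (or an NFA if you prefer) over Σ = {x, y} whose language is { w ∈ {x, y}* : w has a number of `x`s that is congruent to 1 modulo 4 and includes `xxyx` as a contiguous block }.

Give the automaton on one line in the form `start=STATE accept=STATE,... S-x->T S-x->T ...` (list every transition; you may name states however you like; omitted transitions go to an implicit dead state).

start=q0 accept=q17 q0-x->q1 q0-y->q0 q1-x->q2 q1-y->q3 q2-x->q4 q2-y->q5 q3-x->q6 q3-y->q3 q4-x->q7 q4-y->q8 q5-x->q9 q5-y->q10 q6-x->q4 q6-y->q10 q7-x->q11 q7-y->q12 q8-x->q13 q8-y->q14 q9-x->q13 q9-y->q9 q10-x->q15 q10-y->q10 q11-x->q2 q11-y->q16 q12-x->q17 q12-y->q0 q13-x->q17 q13-y->q13 q14-x->q18 q14-y->q14 q15-x->q7 q15-y->q14 q16-x->q19 q16-y->q3 q17-x->q19 q17-y->q17 q18-x->q11 q18-y->q0 q19-x->q9 q19-y->q19

Run two small machines in parallel and take their product. The first has 4 states tracking the count of `x`s modulo 4; the second has 5 states tracking whether and how much of `xxyx` has been seen. A product state is a pair (one from each), accepting exactly when both do.
A 20-state machine:
          x    y  
>  q0     q1   q0 
   q1     q2   q3 
   q2     q4   q5 
   q3     q6   q3 
   q4     q7   q8 
   q5     q9  q10 
   q6     q4  q10 
   q7    q11  q12 
   q8    q13  q14 
   q9    q13   q9 
   q10   q15  q10 
   q11    q2  q16 
   q12   q17   q0 
   q13   q17  q13 
   q14   q18  q14 
   q15    q7  q14 
   q16   q19   q3 
 * q17   q19  q17 
   q18   q11   q0 
   q19    q9  q19 
(> = start, * = accepting)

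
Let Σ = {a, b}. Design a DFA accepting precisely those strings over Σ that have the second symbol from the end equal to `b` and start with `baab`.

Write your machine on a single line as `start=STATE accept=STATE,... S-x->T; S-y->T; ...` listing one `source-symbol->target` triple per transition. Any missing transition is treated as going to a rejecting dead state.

start=s0; accept=s6,s7; s0-a->s1; s0-b->s2; s1-a->s1; s1-b->s1; s2-a->s3; s2-b->s1; s3-a->s4; s3-b->s1; s4-a->s1; s4-b->s5; s5-a->s6; s5-b->s7; s6-a->s8; s6-b->s5; s7-a->s6; s7-b->s7; s8-a->s8; s8-b->s5

Handle the two conditions separately and then intersect. The first has 7 states tracking the last 2 symbols read; the second has 6 states tracking whether the input so far still matches the prefix `baab`. A product state is a pair (one from each), accepting exactly when both do. Equivalent product states are then merged.
        a   b  
>  s0   s1  s2 
   s1   s1  s1 
   s2   s3  s1 
   s3   s4  s1 
   s4   s1  s5 
   s5   s6  s7 
 * s6   s8  s5 
 * s7   s6  s7 
   s8   s8  s5 
(> = start, * = accepting)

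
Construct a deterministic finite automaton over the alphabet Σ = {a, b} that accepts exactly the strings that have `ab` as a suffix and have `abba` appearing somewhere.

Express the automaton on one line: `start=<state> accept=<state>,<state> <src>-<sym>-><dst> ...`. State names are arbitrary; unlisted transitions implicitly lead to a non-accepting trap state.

Handle the two conditions separately and then intersect. One (3 states) tracks how much of the suffix `ab` has currently been matched; the other (5 states) tracks whether and how much of `abba` has been seen. Each combined state is a pair, one component from each; accept when both components accept.
7 states suffice.
        a   b  
>  q0   q1  q0 
   q1   q1  q2 
   q2   q1  q3 
   q3   q4  q0 
   q4   q4  q5 
 * q5   q4  q6 
   q6   q4  q6 
(> = start, * = accepting)

start=q0 accept=q5 q0-a->q1 q0-b->q0 q1-a->q1 q1-b->q2 q2-a->q1 q2-b->q3 q3-a->q4 q3-b->q0 q4-a->q4 q4-b->q5 q5-a->q4 q5-b->q6 q6-a->q4 q6-b->q6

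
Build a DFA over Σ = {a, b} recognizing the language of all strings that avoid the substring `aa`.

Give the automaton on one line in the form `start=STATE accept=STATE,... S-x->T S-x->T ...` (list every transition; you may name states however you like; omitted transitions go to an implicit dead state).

This is the complement of 'contains `aa`'. Use the same substring-matching states — q0 through q2 holding how much of `aa` has just been matched — but flip the accepting set: everything except the trap q2 accepts.
        a   b  
>* q0   q1  q0 
 * q1   q2  q0 
   q2   q2  q2 
(> = start, * = accepting)

start=q0 accept=q0,q1 q0-a->q1 q0-b->q0 q1-a->q2 q1-b->q0 q2-a->q2 q2-b->q2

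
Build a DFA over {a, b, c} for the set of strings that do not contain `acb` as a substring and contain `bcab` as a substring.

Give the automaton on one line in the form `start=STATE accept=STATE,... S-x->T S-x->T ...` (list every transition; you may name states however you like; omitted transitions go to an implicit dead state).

start=S0 accept=S7,S8,S9 S0-a->S1 S0-b->S2 S0-c->S0 S1-a->S1 S1-b->S2 S1-c->S3 S2-a->S1 S2-b->S2 S2-c->S4 S3-a->S1 S3-b->S5 S3-c->S0 S4-a->S6 S4-b->S2 S4-c->S0 S5-a->S5 S5-b->S5 S5-c->S5 S6-a->S1 S6-b->S7 S6-c->S3 S7-a->S8 S7-b->S7 S7-c->S7 S8-a->S8 S8-b->S7 S8-c->S9 S9-a->S8 S9-b->S5 S9-c->S7

Run two small machines in parallel and take their product. The first has 4 states tracking partial matches of the forbidden pattern `acb`; the second has 5 states tracking whether and how much of `bcab` has been seen. A product state is a pair (one from each), accepting exactly when both do. Minimizing collapses redundant product states.
A 10-state machine:
        a   b   c  
>  S0   S1  S2  S0 
   S1   S1  S2  S3 
   S2   S1  S2  S4 
   S3   S1  S5  S0 
   S4   S6  S2  S0 
   S5   S5  S5  S5 
   S6   S1  S7  S3 
 * S7   S8  S7  S7 
 * S8   S8  S7  S9 
 * S9   S8  S5  S7 
(> = start, * = accepting)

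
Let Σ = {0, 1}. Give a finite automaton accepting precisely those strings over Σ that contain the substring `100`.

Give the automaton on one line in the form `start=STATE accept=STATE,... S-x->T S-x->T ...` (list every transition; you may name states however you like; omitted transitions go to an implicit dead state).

start=q0 accept=q3 q0-0->q0 q0-1->q1 q1-0->q2 q1-1->q1 q2-0->q3 q2-1->q1 q3-0->q3 q3-1->q3

States q0..q2 record the length of the longest prefix of `100` that matches the current input suffix. Reaching q3 means `100` has been seen, and we stay there forever. Accept from q3.
A 4-state machine:
        0   1  
>  q0   q0  q1 
   q1   q2  q1 
   q2   q3  q1 
 * q3   q3  q3 
(> = start, * = accepting)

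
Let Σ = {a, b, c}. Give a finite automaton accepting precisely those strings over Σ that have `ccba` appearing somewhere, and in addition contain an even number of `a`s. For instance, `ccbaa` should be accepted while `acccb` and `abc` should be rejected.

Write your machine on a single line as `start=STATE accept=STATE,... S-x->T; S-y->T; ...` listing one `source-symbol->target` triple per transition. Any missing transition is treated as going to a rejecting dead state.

start=S0; accept=S9; S0-a->S1; S0-b->S0; S0-c->S2; S1-a->S0; S1-b->S1; S1-c->S3; S2-a->S1; S2-b->S0; S2-c->S4; S3-a->S0; S3-b->S1; S3-c->S5; S4-a->S1; S4-b->S6; S4-c->S4; S5-a->S0; S5-b->S7; S5-c->S5; S6-a->S8; S6-b->S0; S6-c->S2; S7-a->S9; S7-b->S1; S7-c->S3; S8-a->S9; S8-b->S8; S8-c->S8; S9-a->S8; S9-b->S9; S9-c->S9

Build one automaton per condition and run them in lockstep. The first has 5 states tracking whether and how much of `ccba` has been seen; the second has 2 states tracking the count of `a`s modulo 2. A product state is a pair (one from each), accepting exactly when both do.
A 10-state machine:
        a   b   c  
>  S0   S1  S0  S2 
   S1   S0  S1  S3 
   S2   S1  S0  S4 
   S3   S0  S1  S5 
   S4   S1  S6  S4 
   S5   S0  S7  S5 
   S6   S8  S0  S2 
   S7   S9  S1  S3 
   S8   S9  S8  S8 
 * S9   S8  S9  S9 
(> = start, * = accepting)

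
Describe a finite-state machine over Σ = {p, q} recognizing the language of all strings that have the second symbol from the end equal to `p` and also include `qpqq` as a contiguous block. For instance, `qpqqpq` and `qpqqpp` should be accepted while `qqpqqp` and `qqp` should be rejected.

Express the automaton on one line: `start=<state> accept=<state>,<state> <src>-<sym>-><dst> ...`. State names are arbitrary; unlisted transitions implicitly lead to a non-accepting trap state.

start=S0 accept=S6,S7 S0-p->S0 S0-q->S1 S1-p->S2 S1-q->S1 S2-p->S0 S2-q->S3 S3-p->S2 S3-q->S4 S4-p->S5 S4-q->S4 S5-p->S6 S5-q->S7 S6-p->S6 S6-q->S7 S7-p->S5 S7-q->S4

Run two small machines in parallel and take their product. One (7 states) tracks the last 2 symbols read; the other (5 states) tracks whether and how much of `qpqq` has been seen. Each combined state is a pair, one component from each; accept when both components accept. Minimizing collapses redundant product states.
With 8 states:
        p   q  
>  S0   S0  S1 
   S1   S2  S1 
   S2   S0  S3 
   S3   S2  S4 
   S4   S5  S4 
   S5   S6  S7 
 * S6   S6  S7 
 * S7   S5  S4 
(> = start, * = accepting)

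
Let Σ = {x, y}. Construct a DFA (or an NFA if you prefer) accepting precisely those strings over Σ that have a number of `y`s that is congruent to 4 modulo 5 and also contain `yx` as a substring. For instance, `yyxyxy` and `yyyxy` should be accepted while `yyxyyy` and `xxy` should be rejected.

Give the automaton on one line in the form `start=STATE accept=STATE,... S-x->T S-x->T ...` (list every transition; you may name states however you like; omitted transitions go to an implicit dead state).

start=q0 accept=q8 q0-x->q0 q0-y->q1 q1-x->q2 q1-y->q3 q2-x->q2 q2-y->q4 q3-x->q4 q3-y->q5 q4-x->q4 q4-y->q6 q5-x->q6 q5-y->q7 q6-x->q6 q6-y->q8 q7-x->q8 q7-y->q9 q8-x->q8 q8-y->q10 q9-x->q10 q9-y->q1 q10-x->q10 q10-y->q2

Run two small machines in parallel and take their product. The first has 5 states tracking the count of `y`s modulo 5; the second has 3 states tracking whether and how much of `yx` has been seen. A product state is a pair (one from each), accepting exactly when both do.
          x    y  
>  q0     q0   q1 
   q1     q2   q3 
   q2     q2   q4 
   q3     q4   q5 
   q4     q4   q6 
   q5     q6   q7 
   q6     q6   q8 
   q7     q8   q9 
 * q8     q8  q10 
   q9    q10   q1 
   q10   q10   q2 
(> = start, * = accepting)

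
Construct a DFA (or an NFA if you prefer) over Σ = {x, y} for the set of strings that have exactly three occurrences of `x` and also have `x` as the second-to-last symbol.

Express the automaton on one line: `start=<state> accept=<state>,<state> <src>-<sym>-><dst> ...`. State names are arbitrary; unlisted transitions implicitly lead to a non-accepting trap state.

Build one automaton per condition and run them in lockstep. The first has 5 states tracking the count of `x`s, saturating at 4; the second has 7 states tracking the last 2 symbols read. A product state is a pair (one from each), accepting exactly when both do. Minimizing collapses redundant product states.
With 8 states:
        x   y  
>  s0   s1  s0 
   s1   s2  s1 
   s2   s3  s4 
 * s3   s5  s6 
   s4   s7  s4 
   s5   s5  s5 
 * s6   s5  s5 
   s7   s5  s6 
(> = start, * = accepting)

start=s0 accept=s3,s6 s0-x->s1 s0-y->s0 s1-x->s2 s1-y->s1 s2-x->s3 s2-y->s4 s3-x->s5 s3-y->s6 s4-x->s7 s4-y->s4 s5-x->s5 s5-y->s5 s6-x->s5 s6-y->s5 s7-x->s5 s7-y->s6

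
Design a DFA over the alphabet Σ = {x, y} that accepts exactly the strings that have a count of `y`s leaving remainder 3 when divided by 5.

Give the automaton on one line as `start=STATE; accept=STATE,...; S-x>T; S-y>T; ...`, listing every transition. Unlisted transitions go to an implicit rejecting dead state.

The only thing that matters is how many `y`s have appeared, reduced mod 5. Use one state per residue: A for 0, …, E for 4. Reading `y` moves to the next residue; anything else stays put. D is accepting.
A 5-state machine:
       x  y 
>  A   A  B 
   B   B  C 
   C   C  D 
 * D   D  E 
   E   E  A 
(> = start, * = accepting)

start=A; accept=D; A-x>A; A-y>B; B-x>B; B-y>C; C-x>C; C-y>D; D-x>D; D-y>E; E-x>E; E-y>A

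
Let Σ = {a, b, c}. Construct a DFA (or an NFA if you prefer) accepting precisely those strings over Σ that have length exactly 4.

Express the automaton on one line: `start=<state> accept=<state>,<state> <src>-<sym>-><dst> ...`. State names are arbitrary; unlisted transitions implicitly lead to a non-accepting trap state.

Count input length up to 5: every symbol moves from S0 toward S5, which means 'more than 4' and absorbs. Accept from {S4}.
With 6 states:
        a   b   c  
>  S0   S1  S1  S1 
   S1   S2  S2  S2 
   S2   S3  S3  S3 
   S3   S4  S4  S4 
 * S4   S5  S5  S5 
   S5   S5  S5  S5 
(> = start, * = accepting)

start=S0 accept=S4 S0-a->S1 S0-b->S1 S0-c->S1 S1-a->S2 S1-b->S2 S1-c->S2 S2-a->S3 S2-b->S3 S2-c->S3 S3-a->S4 S3-b->S4 S3-c->S4 S4-a->S5 S4-b->S5 S4-c->S5 S5-a->S5 S5-b->S5 S5-c->S5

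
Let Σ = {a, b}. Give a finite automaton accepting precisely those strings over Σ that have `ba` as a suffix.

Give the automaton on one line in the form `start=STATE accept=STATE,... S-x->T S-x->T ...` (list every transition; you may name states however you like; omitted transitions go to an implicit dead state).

Remember how much of `ba` the current input suffix matches. State q0 means no match yet; q1 means the last symbol is `b`; q2 means the last 2 symbols are `ba`. Only q2 accepts. On a mismatch, fall back to the longest proper suffix that is still a prefix of `ba`.
3 states suffice.
        a   b  
>  q0   q0  q1 
   q1   q2  q1 
 * q2   q0  q1 
(> = start, * = accepting)

start=q0 accept=q2 q0-a->q0 q0-b->q1 q1-a->q2 q1-b->q1 q2-a->q0 q2-b->q1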